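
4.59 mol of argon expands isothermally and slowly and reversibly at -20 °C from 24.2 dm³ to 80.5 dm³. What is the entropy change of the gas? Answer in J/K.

For an isothermal ideal gas ΔS_gas = nR ln(V₂/V₁) = 4.59 × 8.314 × ln(80.5/24.2) = 45.9 J/K.

ΔS_gas = 45.9 J/K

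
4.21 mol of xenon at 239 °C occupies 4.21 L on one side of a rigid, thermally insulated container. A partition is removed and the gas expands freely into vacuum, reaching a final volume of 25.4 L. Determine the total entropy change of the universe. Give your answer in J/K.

ΔS_universe = 62.9 J/K

For an ideal gas in free expansion Q = 0 and W = 0, so T is unchanged.
Entropy is a state function; using a reversible isothermal path, ΔS_gas = nR ln(V₂/V₁) = 4.21 × 8.314 × ln(25.4/4.21) = 62.9 J/K.
The insulated surroundings exchange no heat, so ΔS_surr = 0 and ΔS_universe = ΔS_gas.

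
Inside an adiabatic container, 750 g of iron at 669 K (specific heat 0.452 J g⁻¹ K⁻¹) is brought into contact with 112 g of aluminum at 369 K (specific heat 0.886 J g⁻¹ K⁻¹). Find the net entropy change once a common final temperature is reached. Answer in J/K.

Energy balance: T_f = (m₁c₁T₁ + m₂c₂T₂)/(m₁c₁ + m₂c₂) = 601.07 K.
ΔS₁ = m₁c₁ ln(T_f/T₁) = 339 × ln(601.07/669) = -36.3 J/K.
ΔS₂ = m₂c₂ ln(T_f/T₂) = 99.232 × ln(601.07/369) = 48.42 J/K.
ΔS_total = -36.3 + 48.42 = 12.1 J/K.

ΔS_total = 12.1 J/K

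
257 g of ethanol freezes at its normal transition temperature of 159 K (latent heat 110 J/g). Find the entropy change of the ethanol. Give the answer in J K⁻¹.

ΔS = -178 J/K

Heat released by the substance: Q = −mL = −257 × 110 = −28270 J.
At constant T, ΔS = Q_rev/T = −28270 / 159 = -178 J/K.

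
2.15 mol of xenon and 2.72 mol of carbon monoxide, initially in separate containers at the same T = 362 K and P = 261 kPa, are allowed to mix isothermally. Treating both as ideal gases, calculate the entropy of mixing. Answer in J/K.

Mole fractions: x_A = 2.15/4.87 = 0.441, x_B = 0.559.
ΔS_mix = −R(n_A ln x_A + n_B ln x_B) = −8.314 × (2.15 ln 0.441 + 2.72 ln 0.559) = 27.8 J/K.

ΔS_mix = 27.8 J/K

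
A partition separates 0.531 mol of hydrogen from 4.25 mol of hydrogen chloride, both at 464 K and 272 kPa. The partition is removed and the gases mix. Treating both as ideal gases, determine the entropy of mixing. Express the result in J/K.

ΔS_mix = 13.9 J/K

Mole fractions: x_A = 0.531/4.78 = 0.111, x_B = 0.889.
ΔS_mix = −R(n_A ln x_A + n_B ln x_B) = −8.314 × (0.531 ln 0.111 + 4.25 ln 0.889) = 13.9 J/K.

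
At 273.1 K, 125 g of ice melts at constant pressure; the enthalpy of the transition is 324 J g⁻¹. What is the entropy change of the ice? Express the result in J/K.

ΔS = 148 J/K

Heat absorbed by the substance: Q = mL = 125 × 324 = 40500 J.
At constant T, ΔS = Q_rev/T = 40500 / 273.1 = 148 J/K.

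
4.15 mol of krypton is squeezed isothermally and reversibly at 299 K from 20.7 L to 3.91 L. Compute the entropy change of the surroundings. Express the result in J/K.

ΔS_surr = 57.5 J/K

For an isothermal ideal gas ΔS_gas = nR ln(V₂/V₁) = 4.15 × 8.314 × ln(3.91/20.7) = -57.5 J/K.
The process is reversible, so ΔS_surr = −ΔS_gas = 57.5 J/K and ΔS_universe = 0.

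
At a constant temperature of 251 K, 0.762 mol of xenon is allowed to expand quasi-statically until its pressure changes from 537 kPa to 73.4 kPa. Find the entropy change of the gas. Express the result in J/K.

For an isothermal ideal gas ΔS_gas = nR ln(P₁/P₂) = 0.762 × 8.314 × ln(537/73.4) = 12.6 J/K.

ΔS_gas = 12.6 J/K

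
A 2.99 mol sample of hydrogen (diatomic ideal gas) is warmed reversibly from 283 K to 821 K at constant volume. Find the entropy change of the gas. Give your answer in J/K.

At constant volume, ΔS = nC_V ln(T₂/T₁) with C_V = 5R/2 = 20.79 J mol⁻¹ K⁻¹.
ΔS = 2.99 × 20.79 × ln(821/283) = 66.2 J/K.

ΔS = 66.2 J/K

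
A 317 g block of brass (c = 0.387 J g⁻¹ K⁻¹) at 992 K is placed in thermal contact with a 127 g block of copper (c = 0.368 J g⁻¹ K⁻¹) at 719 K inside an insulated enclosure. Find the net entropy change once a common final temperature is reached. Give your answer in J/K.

ΔS_total = 1.67 J/K

Energy balance: T_f = (m₁c₁T₁ + m₂c₂T₂)/(m₁c₁ + m₂c₂) = 916.69 K.
ΔS₁ = m₁c₁ ln(T_f/T₁) = 122.679 × ln(916.69/992) = -9.6862 J/K.
ΔS₂ = m₂c₂ ln(T_f/T₂) = 46.736 × ln(916.69/719) = 11.352 J/K.
ΔS_total = -9.6862 + 11.352 = 1.67 J/K.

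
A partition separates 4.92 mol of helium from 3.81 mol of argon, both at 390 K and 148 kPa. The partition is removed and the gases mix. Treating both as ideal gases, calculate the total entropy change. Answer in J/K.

ΔS_mix = 49.7 J/K

Mole fractions: x_A = 4.92/8.73 = 0.564, x_B = 0.436.
ΔS_mix = −R(n_A ln x_A + n_B ln x_B) = −8.314 × (4.92 ln 0.564 + 3.81 ln 0.436) = 49.7 J/K.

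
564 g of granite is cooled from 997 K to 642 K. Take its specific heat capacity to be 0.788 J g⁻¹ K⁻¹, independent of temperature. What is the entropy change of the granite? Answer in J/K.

ΔS = ∫dQ_rev/T = m c ln(T₂/T₁) = 564 × 0.788 × ln(642/997) = -196 J/K.

ΔS = -196 J/K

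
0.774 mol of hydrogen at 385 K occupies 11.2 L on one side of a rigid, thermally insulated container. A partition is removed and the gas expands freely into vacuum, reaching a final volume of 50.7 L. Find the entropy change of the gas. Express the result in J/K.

No heat is exchanged and no work is done, so the ideal-gas temperature stays constant.
Entropy is a state function; using a reversible isothermal path, ΔS_gas = nR ln(V₂/V₁) = 0.774 × 8.314 × ln(50.7/11.2) = 9.72 J/K.

ΔS_gas = 9.72 J/K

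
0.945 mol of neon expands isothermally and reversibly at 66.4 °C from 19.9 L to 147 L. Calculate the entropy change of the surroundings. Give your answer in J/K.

For an isothermal ideal gas ΔS_gas = nR ln(V₂/V₁) = 0.945 × 8.314 × ln(147/19.9) = 15.7 J/K.
The process is reversible, so ΔS_surr = −ΔS_gas = -15.7 J/K and ΔS_universe = 0.

ΔS_surr = -15.7 J/K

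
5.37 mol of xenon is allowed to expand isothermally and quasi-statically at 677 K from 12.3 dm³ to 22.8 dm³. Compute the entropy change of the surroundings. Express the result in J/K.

ΔS_surr = -27.6 J/K

For an isothermal ideal gas ΔS_gas = nR ln(V₂/V₁) = 5.37 × 8.314 × ln(22.8/12.3) = 27.6 J/K.
The process is reversible, so ΔS_surr = −ΔS_gas = -27.6 J/K and ΔS_universe = 0.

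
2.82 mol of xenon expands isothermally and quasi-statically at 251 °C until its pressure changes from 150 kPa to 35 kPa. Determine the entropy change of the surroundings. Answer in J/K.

ΔS_surr = -34.1 J/K

For an isothermal ideal gas ΔS_gas = nR ln(P₁/P₂) = 2.82 × 8.314 × ln(150/35) = 34.1 J/K.
The process is reversible, so ΔS_surr = −ΔS_gas = -34.1 J/K and ΔS_universe = 0.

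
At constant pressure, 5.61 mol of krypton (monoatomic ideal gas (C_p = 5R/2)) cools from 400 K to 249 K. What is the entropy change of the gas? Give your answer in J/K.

At constant pressure, ΔS = nC_p ln(T₂/T₁) with C_p = 5R/2 = 20.79 J mol⁻¹ K⁻¹.
ΔS = 5.61 × 20.79 × ln(249/400) = -55.3 J/K.

ΔS = -55.3 J/K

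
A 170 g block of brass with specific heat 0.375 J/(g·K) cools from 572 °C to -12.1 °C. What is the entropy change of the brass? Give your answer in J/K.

ΔS = -74.9 J/K

In kelvin: T₁ = 845.15 K, T₂ = 261.05 K. ΔS = ∫dQ_rev/T = m c ln(T₂/T₁) = 170 × 0.375 × ln(261.05/845.15) = -74.9 J/K.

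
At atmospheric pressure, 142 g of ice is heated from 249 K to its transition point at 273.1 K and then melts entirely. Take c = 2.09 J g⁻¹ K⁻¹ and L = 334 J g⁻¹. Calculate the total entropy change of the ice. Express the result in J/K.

ΔS = 201 J/K

Warming step: ΔS₁ = m c ln(T_tr/T_i) = 142 × 2.09 × ln(273.1/249) = 27.42 J/K.
Phase change: ΔS₂ = +mL/T_tr = 142 × 334 / 273.1 = 173.7 J/K.
ΔS_total = (27.42) + (173.7) = 201 J/K.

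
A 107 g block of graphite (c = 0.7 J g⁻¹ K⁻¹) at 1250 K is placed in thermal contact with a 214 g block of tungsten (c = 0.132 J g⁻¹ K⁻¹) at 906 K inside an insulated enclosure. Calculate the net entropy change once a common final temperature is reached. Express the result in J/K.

Energy balance: T_f = (m₁c₁T₁ + m₂c₂T₂)/(m₁c₁ + m₂c₂) = 1155.8 K.
ΔS₁ = m₁c₁ ln(T_f/T₁) = 74.9 × ln(1155.8/1250) = -5.869 J/K.
ΔS₂ = m₂c₂ ln(T_f/T₂) = 28.248 × ln(1155.8/906) = 6.878 J/K.
ΔS_total = -5.869 + 6.878 = 1.01 J/K.

ΔS_total = 1.01 J/K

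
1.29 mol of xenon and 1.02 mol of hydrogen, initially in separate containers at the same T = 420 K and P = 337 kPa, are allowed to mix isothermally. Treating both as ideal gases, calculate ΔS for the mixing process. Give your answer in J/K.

ΔS_mix = 13.2 J/K

Mole fractions: x_A = 1.29/2.31 = 0.558, x_B = 0.442.
ΔS_mix = −R(n_A ln x_A + n_B ln x_B) = −8.314 × (1.29 ln 0.558 + 1.02 ln 0.442) = 13.2 J/K.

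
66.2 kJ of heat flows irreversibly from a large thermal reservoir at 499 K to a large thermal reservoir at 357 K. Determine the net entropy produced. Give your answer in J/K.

ΔS_total = 52.8 J/K

ΔS_hot = −Q/T_H = −66200/499 = -132.67 J/K and ΔS_cold = +Q/T_C = 66200/357 = 185.43 J/K.
ΔS_total = -132.67 + 185.43 = 52.8 J/K, positive as the second law requires.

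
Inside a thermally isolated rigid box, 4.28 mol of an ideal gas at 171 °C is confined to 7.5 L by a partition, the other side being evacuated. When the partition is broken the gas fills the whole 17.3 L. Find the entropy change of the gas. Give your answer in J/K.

No heat is exchanged and no work is done, so the ideal-gas temperature stays constant.
Entropy is a state function; using a reversible isothermal path, ΔS_gas = nR ln(V₂/V₁) = 4.28 × 8.314 × ln(17.3/7.5) = 29.7 J/K.

ΔS_gas = 29.7 J/K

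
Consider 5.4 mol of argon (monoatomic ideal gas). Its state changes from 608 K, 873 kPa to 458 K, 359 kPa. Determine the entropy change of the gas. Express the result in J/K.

ΔS = nC_p ln(T₂/T₁) − nR ln(P₂/P₁), with C_p = 5R/2 = 20.79 J mol⁻¹ K⁻¹ for a monoatomic ideal gas.
ΔS = 5.4 × [20.79 × ln(458/608) − 8.314 × ln(359/873)] = 8.1 J/K.

ΔS = 8.1 J/K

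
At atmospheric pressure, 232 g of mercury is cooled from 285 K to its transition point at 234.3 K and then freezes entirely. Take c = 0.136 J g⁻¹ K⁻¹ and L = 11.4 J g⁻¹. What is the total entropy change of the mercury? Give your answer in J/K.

ΔS = -17.5 J/K

Cooling step: ΔS₁ = m c ln(T_tr/T_i) = 232 × 0.136 × ln(234.3/285) = -6.181 J/K.
Phase change: ΔS₂ = −mL/T_tr = −232 × 11.4 / 234.3 = -11.29 J/K.
ΔS_total = (-6.181) + (-11.29) = -17.5 J/K.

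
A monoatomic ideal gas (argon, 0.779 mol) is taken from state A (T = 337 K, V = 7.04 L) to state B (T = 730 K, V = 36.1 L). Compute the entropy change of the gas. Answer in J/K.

ΔS = 18.1 J/K

Entropy is a state function: ΔS = nC_V ln(T₂/T₁) + nR ln(V₂/V₁), with C_V = 3R/2 = 12.47 J mol⁻¹ K⁻¹ for a monoatomic ideal gas.
ΔS = 0.779 × [12.47 × ln(730/337) + 8.314 × ln(36.1/7.04)] = 18.1 J/K.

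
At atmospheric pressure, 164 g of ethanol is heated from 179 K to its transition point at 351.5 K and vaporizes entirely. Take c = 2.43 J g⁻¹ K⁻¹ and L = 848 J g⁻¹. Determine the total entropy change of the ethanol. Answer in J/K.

Warming step: ΔS₁ = m c ln(T_tr/T_i) = 164 × 2.43 × ln(351.5/179) = 268.9 J/K.
Phase change: ΔS₂ = +mL/T_tr = 164 × 848 / 351.5 = 395.7 J/K.
ΔS_total = (268.9) + (395.7) = 665 J/K.

ΔS = 665 J/K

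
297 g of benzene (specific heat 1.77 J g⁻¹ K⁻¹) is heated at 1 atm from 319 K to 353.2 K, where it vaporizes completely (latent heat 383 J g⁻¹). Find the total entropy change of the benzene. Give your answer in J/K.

ΔS = 376 J/K

Warming step: ΔS₁ = m c ln(T_tr/T_i) = 297 × 1.77 × ln(353.2/319) = 53.54 J/K.
Phase change: ΔS₂ = +mL/T_tr = 297 × 383 / 353.2 = 322.1 J/K.
ΔS_total = (53.54) + (322.1) = 376 J/K.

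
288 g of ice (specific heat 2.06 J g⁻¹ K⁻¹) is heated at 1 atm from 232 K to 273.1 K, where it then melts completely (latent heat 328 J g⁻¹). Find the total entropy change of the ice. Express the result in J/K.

ΔS = 443 J/K

Warming step: ΔS₁ = m c ln(T_tr/T_i) = 288 × 2.06 × ln(273.1/232) = 96.76 J/K.
Phase change: ΔS₂ = +mL/T_tr = 288 × 328 / 273.1 = 345.9 J/K.
ΔS_total = (96.76) + (345.9) = 443 J/K.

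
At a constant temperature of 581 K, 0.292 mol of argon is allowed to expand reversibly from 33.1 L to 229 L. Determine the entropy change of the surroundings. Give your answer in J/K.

For an isothermal ideal gas ΔS_gas = nR ln(V₂/V₁) = 0.292 × 8.314 × ln(229/33.1) = 4.7 J/K.
The process is reversible, so ΔS_surr = −ΔS_gas = -4.7 J/K and ΔS_universe = 0.

ΔS_surr = -4.7 J/K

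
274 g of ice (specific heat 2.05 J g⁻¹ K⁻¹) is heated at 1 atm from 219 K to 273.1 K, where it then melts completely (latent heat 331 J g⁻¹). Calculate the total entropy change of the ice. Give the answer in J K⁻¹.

ΔS = 456 J/K

Warming step: ΔS₁ = m c ln(T_tr/T_i) = 274 × 2.05 × ln(273.1/219) = 124 J/K.
Phase change: ΔS₂ = +mL/T_tr = 274 × 331 / 273.1 = 332.1 J/K.
ΔS_total = (124) + (332.1) = 456 J/K.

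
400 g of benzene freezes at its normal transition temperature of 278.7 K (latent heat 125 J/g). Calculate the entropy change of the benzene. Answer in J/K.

Heat released by the substance: Q = −mL = −400 × 125 = −50000 J.
At constant T, ΔS = Q_rev/T = −50000 / 278.7 = -179 J/K.

ΔS = -179 J/K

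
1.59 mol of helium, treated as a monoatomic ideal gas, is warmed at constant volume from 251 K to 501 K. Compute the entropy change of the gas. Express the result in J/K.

ΔS = 13.7 J/K

At constant volume, ΔS = nC_V ln(T₂/T₁) with C_V = 3R/2 = 12.47 J mol⁻¹ K⁻¹.
ΔS = 1.59 × 12.47 × ln(501/251) = 13.7 J/K.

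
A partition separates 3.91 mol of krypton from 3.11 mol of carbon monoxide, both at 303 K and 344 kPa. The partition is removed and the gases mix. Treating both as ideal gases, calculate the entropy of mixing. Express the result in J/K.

Mole fractions: x_A = 3.91/7.02 = 0.557, x_B = 0.443.
ΔS_mix = −R(n_A ln x_A + n_B ln x_B) = −8.314 × (3.91 ln 0.557 + 3.11 ln 0.443) = 40.1 J/K.

ΔS_mix = 40.1 J/K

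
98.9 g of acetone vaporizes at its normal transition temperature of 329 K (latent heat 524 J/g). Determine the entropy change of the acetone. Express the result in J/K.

Heat absorbed by the substance: Q = mL = 98.9 × 524 = 51823.6 J.
At constant T, ΔS = Q_rev/T = 51823.6 / 329 = 158 J/K.

ΔS = 158 J/K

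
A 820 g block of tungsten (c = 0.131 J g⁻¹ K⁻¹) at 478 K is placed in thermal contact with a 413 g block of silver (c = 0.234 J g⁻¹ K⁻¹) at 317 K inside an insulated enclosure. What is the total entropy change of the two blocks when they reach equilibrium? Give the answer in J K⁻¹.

Energy balance: T_f = (m₁c₁T₁ + m₂c₂T₂)/(m₁c₁ + m₂c₂) = 401.75 K.
ΔS₁ = m₁c₁ ln(T_f/T₁) = 107.42 × ln(401.75/478) = -18.67 J/K.
ΔS₂ = m₂c₂ ln(T_f/T₂) = 96.642 × ln(401.75/317) = 22.9 J/K.
ΔS_total = -18.67 + 22.9 = 4.23 J/K.

ΔS_total = 4.23 J/K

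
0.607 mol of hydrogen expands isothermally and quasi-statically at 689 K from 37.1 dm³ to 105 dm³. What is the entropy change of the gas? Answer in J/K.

For an isothermal ideal gas ΔS_gas = nR ln(V₂/V₁) = 0.607 × 8.314 × ln(105/37.1) = 5.25 J/K.

ΔS_gas = 5.25 J/K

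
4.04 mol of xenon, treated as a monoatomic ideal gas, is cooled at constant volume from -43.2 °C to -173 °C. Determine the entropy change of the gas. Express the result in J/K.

In kelvin: T₁ = 229.95 K, T₂ = 100.15 K. At constant volume, ΔS = nC_V ln(T₂/T₁) with C_V = 3R/2 = 12.47 J mol⁻¹ K⁻¹.
ΔS = 4.04 × 12.47 × ln(100.15/229.95) = -41.9 J/K.

ΔS = -41.9 J/K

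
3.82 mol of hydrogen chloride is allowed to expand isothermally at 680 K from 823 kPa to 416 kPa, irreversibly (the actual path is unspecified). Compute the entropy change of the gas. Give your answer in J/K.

ΔS_gas = 21.7 J/K

Entropy is a state function, so ΔS_gas depends only on the end states.
For an isothermal ideal gas ΔS_gas = nR ln(P₁/P₂) = 3.82 × 8.314 × ln(823/416) = 21.7 J/K.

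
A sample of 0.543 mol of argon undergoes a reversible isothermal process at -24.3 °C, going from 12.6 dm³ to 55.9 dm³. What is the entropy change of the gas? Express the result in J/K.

ΔS_gas = 6.73 J/K

For an isothermal ideal gas ΔS_gas = nR ln(V₂/V₁) = 0.543 × 8.314 × ln(55.9/12.6) = 6.73 J/K.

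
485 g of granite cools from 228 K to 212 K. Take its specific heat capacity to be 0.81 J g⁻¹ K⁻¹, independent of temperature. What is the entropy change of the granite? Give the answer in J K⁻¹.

ΔS = -28.6 J/K

ΔS = ∫dQ_rev/T = m c ln(T₂/T₁) = 485 × 0.81 × ln(212/228) = -28.6 J/K.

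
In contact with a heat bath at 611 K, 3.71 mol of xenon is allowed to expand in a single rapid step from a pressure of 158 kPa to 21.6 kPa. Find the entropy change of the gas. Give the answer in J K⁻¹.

ΔS_gas = 61.4 J/K

Entropy is a state function, so ΔS_gas depends only on the end states.
For an isothermal ideal gas ΔS_gas = nR ln(P₁/P₂) = 3.71 × 8.314 × ln(158/21.6) = 61.4 J/K.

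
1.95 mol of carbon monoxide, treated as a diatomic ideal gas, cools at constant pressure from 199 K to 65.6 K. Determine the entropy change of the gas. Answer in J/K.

At constant pressure, ΔS = nC_p ln(T₂/T₁) with C_p = 7R/2 = 29.1 J mol⁻¹ K⁻¹.
ΔS = 1.95 × 29.1 × ln(65.6/199) = -63 J/K.

ΔS = -63 J/K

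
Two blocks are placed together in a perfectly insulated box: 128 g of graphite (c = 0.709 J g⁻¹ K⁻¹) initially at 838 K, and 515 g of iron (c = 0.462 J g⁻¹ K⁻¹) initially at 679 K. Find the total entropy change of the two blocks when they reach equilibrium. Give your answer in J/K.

Energy balance: T_f = (m₁c₁T₁ + m₂c₂T₂)/(m₁c₁ + m₂c₂) = 722.9 K.
ΔS₁ = m₁c₁ ln(T_f/T₁) = 90.752 × ln(722.9/838) = -13.41 J/K.
ΔS₂ = m₂c₂ ln(T_f/T₂) = 237.93 × ln(722.9/679) = 14.91 J/K.
ΔS_total = -13.41 + 14.91 = 1.5 J/K.

ΔS_total = 1.5 J/K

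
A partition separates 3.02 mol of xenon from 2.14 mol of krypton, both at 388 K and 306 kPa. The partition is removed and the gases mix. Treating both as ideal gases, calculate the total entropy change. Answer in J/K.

Mole fractions: x_A = 3.02/5.16 = 0.585, x_B = 0.415.
ΔS_mix = −R(n_A ln x_A + n_B ln x_B) = −8.314 × (3.02 ln 0.585 + 2.14 ln 0.415) = 29.1 J/K.

ΔS_mix = 29.1 J/K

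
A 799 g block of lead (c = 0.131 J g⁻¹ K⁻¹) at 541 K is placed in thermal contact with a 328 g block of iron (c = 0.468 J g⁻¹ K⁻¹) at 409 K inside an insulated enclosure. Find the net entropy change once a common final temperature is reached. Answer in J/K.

Energy balance: T_f = (m₁c₁T₁ + m₂c₂T₂)/(m₁c₁ + m₂c₂) = 462.52 K.
ΔS₁ = m₁c₁ ln(T_f/T₁) = 104.669 × ln(462.52/541) = -16.41 J/K.
ΔS₂ = m₂c₂ ln(T_f/T₂) = 153.504 × ln(462.52/409) = 18.88 J/K.
ΔS_total = -16.41 + 18.88 = 2.47 J/K.

ΔS_total = 2.47 J/K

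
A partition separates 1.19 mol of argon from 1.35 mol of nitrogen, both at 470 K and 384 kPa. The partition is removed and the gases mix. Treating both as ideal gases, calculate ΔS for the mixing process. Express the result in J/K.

ΔS_mix = 14.6 J/K

Mole fractions: x_A = 1.19/2.54 = 0.469, x_B = 0.531.
ΔS_mix = −R(n_A ln x_A + n_B ln x_B) = −8.314 × (1.19 ln 0.469 + 1.35 ln 0.531) = 14.6 J/K.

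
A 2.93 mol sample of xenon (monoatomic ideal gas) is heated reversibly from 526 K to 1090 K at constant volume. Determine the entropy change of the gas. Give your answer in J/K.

At constant volume, ΔS = nC_V ln(T₂/T₁) with C_V = 3R/2 = 12.47 J mol⁻¹ K⁻¹.
ΔS = 2.93 × 12.47 × ln(1090/526) = 26.6 J/K.

ΔS = 26.6 J/K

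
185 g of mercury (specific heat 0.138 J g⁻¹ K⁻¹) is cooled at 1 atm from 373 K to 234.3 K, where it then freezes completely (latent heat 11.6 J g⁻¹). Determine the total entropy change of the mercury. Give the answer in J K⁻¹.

ΔS = -21 J/K

Cooling step: ΔS₁ = m c ln(T_tr/T_i) = 185 × 0.138 × ln(234.3/373) = -11.87 J/K.
Phase change: ΔS₂ = −mL/T_tr = −185 × 11.6 / 234.3 = -9.159 J/K.
ΔS_total = (-11.87) + (-9.159) = -21 J/K.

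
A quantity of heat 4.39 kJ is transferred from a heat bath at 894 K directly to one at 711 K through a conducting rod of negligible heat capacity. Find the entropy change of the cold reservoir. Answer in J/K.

ΔS_cold = 6.17 J/K

The cold reservoir gains heat Q, so ΔS_cold = +Q/T_C = 4390/711 = 6.17 J/K.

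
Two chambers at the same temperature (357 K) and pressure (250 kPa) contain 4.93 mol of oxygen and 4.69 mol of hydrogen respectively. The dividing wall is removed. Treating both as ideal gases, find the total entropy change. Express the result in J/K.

Mole fractions: x_A = 4.93/9.62 = 0.512, x_B = 0.488.
ΔS_mix = −R(n_A ln x_A + n_B ln x_B) = −8.314 × (4.93 ln 0.512 + 4.69 ln 0.488) = 55.4 J/K.

ΔS_mix = 55.4 J/K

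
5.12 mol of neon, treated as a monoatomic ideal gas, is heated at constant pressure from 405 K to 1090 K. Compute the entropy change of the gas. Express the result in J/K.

At constant pressure, ΔS = nC_p ln(T₂/T₁) with C_p = 5R/2 = 20.79 J mol⁻¹ K⁻¹.
ΔS = 5.12 × 20.79 × ln(1090/405) = 105 J/K.

ΔS = 105 J/K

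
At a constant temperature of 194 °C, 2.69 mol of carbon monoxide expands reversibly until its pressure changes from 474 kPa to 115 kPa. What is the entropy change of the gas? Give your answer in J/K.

For an isothermal ideal gas ΔS_gas = nR ln(P₁/P₂) = 2.69 × 8.314 × ln(474/115) = 31.7 J/K.

ΔS_gas = 31.7 J/K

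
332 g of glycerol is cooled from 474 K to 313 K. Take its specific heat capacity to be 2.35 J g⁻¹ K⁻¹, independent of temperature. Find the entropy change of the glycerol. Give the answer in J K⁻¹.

ΔS = ∫dQ_rev/T = m c ln(T₂/T₁) = 332 × 2.35 × ln(313/474) = -324 J/K.

ΔS = -324 J/K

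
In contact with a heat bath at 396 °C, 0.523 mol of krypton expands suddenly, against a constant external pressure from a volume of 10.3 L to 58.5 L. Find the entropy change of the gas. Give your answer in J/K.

Entropy is a state function, so ΔS_gas depends only on the end states.
For an isothermal ideal gas ΔS_gas = nR ln(V₂/V₁) = 0.523 × 8.314 × ln(58.5/10.3) = 7.55 J/K.

ΔS_gas = 7.55 J/K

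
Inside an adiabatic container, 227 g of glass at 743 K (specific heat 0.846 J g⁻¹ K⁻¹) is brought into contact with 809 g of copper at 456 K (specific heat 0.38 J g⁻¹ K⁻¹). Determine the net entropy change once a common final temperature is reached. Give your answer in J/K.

Energy balance: T_f = (m₁c₁T₁ + m₂c₂T₂)/(m₁c₁ + m₂c₂) = 566.35 K.
ΔS₁ = m₁c₁ ln(T_f/T₁) = 192.042 × ln(566.35/743) = -52.14 J/K.
ΔS₂ = m₂c₂ ln(T_f/T₂) = 307.42 × ln(566.35/456) = 66.62 J/K.
ΔS_total = -52.14 + 66.62 = 14.5 J/K.

ΔS_total = 14.5 J/K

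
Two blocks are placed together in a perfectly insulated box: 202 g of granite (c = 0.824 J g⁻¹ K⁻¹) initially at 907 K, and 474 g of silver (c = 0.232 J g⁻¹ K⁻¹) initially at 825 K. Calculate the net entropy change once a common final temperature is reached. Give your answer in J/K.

Energy balance: T_f = (m₁c₁T₁ + m₂c₂T₂)/(m₁c₁ + m₂c₂) = 874.38 K.
ΔS₁ = m₁c₁ ln(T_f/T₁) = 166.448 × ln(874.38/907) = -6.097 J/K.
ΔS₂ = m₂c₂ ln(T_f/T₂) = 109.968 × ln(874.38/825) = 6.392 J/K.
ΔS_total = -6.097 + 6.392 = 0.295 J/K.

ΔS_total = 0.295 J/K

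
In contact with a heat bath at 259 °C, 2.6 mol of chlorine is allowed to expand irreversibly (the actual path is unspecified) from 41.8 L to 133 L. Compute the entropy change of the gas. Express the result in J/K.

ΔS_gas = 25 J/K

Entropy is a state function, so ΔS_gas depends only on the end states.
For an isothermal ideal gas ΔS_gas = nR ln(V₂/V₁) = 2.6 × 8.314 × ln(133/41.8) = 25 J/K.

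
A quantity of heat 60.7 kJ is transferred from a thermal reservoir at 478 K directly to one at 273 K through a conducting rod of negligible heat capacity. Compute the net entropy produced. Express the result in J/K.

ΔS_hot = −Q/T_H = −60700/478 = -126.99 J/K and ΔS_cold = +Q/T_C = 60700/273 = 222.34 J/K.
ΔS_total = -126.99 + 222.34 = 95.4 J/K, positive as the second law requires.

ΔS_total = 95.4 J/K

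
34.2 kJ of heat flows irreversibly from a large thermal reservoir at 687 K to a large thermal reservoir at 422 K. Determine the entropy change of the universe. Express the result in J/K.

ΔS_hot = −Q/T_H = −34200/687 = -49.78 J/K and ΔS_cold = +Q/T_C = 34200/422 = 81.04 J/K.
ΔS_total = -49.78 + 81.04 = 31.3 J/K, positive as the second law requires.

ΔS_total = 31.3 J/K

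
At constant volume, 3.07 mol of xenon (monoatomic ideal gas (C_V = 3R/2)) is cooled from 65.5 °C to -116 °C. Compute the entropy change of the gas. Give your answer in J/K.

In kelvin: T₁ = 338.65 K, T₂ = 157.15 K. At constant volume, ΔS = nC_V ln(T₂/T₁) with C_V = 3R/2 = 12.47 J mol⁻¹ K⁻¹.
ΔS = 3.07 × 12.47 × ln(157.15/338.65) = -29.4 J/K.

ΔS = -29.4 J/K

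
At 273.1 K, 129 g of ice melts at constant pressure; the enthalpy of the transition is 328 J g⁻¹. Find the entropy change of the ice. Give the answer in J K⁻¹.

Heat absorbed by the substance: Q = mL = 129 × 328 = 42312 J.
At constant T, ΔS = Q_rev/T = 42312 / 273.1 = 155 J/K.

ΔS = 155 J/K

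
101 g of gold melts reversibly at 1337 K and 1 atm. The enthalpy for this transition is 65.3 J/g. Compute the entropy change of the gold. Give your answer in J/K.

ΔS = 4.93 J/K

Heat absorbed by the substance: Q = mL = 101 × 65.3 = 6595.3 J.
At constant T, ΔS = Q_rev/T = 6595.3 / 1337 = 4.93 J/K.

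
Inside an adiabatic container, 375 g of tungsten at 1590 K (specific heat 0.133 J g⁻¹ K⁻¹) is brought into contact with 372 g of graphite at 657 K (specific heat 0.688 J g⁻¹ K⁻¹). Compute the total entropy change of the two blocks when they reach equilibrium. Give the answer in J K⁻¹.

Energy balance: T_f = (m₁c₁T₁ + m₂c₂T₂)/(m₁c₁ + m₂c₂) = 809.16 K.
ΔS₁ = m₁c₁ ln(T_f/T₁) = 49.875 × ln(809.16/1590) = -33.69 J/K.
ΔS₂ = m₂c₂ ln(T_f/T₂) = 255.936 × ln(809.16/657) = 53.32 J/K.
ΔS_total = -33.69 + 53.32 = 19.6 J/K.

ΔS_total = 19.6 J/K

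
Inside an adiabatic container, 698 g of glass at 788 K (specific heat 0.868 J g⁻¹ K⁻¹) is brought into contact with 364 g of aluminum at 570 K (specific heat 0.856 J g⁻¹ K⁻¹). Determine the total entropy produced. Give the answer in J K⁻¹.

ΔS_total = 10.4 J/K

Energy balance: T_f = (m₁c₁T₁ + m₂c₂T₂)/(m₁c₁ + m₂c₂) = 713.96 K.
ΔS₁ = m₁c₁ ln(T_f/T₁) = 605.864 × ln(713.96/788) = -59.78 J/K.
ΔS₂ = m₂c₂ ln(T_f/T₂) = 311.584 × ln(713.96/570) = 70.17 J/K.
ΔS_total = -59.78 + 70.17 = 10.4 J/K.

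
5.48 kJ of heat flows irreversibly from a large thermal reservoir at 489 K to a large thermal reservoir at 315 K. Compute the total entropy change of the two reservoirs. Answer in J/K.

ΔS_hot = −Q/T_H = −5480/489 = -11.21 J/K and ΔS_cold = +Q/T_C = 5480/315 = 17.4 J/K.
ΔS_total = -11.21 + 17.4 = 6.19 J/K, positive as the second law requires.

ΔS_total = 6.19 J/K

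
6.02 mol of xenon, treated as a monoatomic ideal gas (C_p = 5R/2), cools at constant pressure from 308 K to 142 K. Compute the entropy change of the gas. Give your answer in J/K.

ΔS = -96.9 J/K

At constant pressure, ΔS = nC_p ln(T₂/T₁) with C_p = 5R/2 = 20.79 J mol⁻¹ K⁻¹.
ΔS = 6.02 × 20.79 × ln(142/308) = -96.9 J/K.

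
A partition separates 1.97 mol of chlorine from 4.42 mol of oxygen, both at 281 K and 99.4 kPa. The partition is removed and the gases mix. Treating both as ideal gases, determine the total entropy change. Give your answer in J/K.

ΔS_mix = 32.8 J/K

Mole fractions: x_A = 1.97/6.39 = 0.308, x_B = 0.692.
ΔS_mix = −R(n_A ln x_A + n_B ln x_B) = −8.314 × (1.97 ln 0.308 + 4.42 ln 0.692) = 32.8 J/K.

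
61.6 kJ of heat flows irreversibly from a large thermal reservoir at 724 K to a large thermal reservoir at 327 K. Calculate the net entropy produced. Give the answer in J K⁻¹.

ΔS_total = 103 J/K

ΔS_hot = −Q/T_H = −61600/724 = -85.08 J/K and ΔS_cold = +Q/T_C = 61600/327 = 188.4 J/K.
ΔS_total = -85.08 + 188.4 = 103 J/K, positive as the second law requires.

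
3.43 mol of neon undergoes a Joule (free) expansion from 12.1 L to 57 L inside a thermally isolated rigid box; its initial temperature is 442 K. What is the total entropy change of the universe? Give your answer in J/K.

For an ideal gas in free expansion Q = 0 and W = 0, so T is unchanged.
Entropy is a state function; using a reversible isothermal path, ΔS_gas = nR ln(V₂/V₁) = 3.43 × 8.314 × ln(57/12.1) = 44.2 J/K.
The insulated surroundings exchange no heat, so ΔS_surr = 0 and ΔS_universe = ΔS_gas.

ΔS_universe = 44.2 J/K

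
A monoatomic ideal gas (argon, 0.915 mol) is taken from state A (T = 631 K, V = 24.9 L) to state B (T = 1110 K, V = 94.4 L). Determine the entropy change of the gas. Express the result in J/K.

Entropy is a state function: ΔS = nC_V ln(T₂/T₁) + nR ln(V₂/V₁), with C_V = 3R/2 = 12.47 J mol⁻¹ K⁻¹ for a monoatomic ideal gas.
ΔS = 0.915 × [12.47 × ln(1110/631) + 8.314 × ln(94.4/24.9)] = 16.6 J/K.

ΔS = 16.6 J/K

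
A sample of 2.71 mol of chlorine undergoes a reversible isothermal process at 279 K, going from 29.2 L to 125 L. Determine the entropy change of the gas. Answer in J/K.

ΔS_gas = 32.8 J/K

For an isothermal ideal gas ΔS_gas = nR ln(V₂/V₁) = 2.71 × 8.314 × ln(125/29.2) = 32.8 J/K.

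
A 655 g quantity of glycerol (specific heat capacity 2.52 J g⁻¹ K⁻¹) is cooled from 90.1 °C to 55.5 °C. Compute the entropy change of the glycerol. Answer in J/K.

In kelvin: T₁ = 363.25 K, T₂ = 328.65 K. ΔS = ∫dQ_rev/T = m c ln(T₂/T₁) = 655 × 2.52 × ln(328.65/363.25) = -165 J/K.

ΔS = -165 J/K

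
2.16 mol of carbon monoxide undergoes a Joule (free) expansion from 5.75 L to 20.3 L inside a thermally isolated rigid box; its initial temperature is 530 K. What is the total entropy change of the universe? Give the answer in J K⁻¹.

No heat is exchanged and no work is done, so the ideal-gas temperature stays constant.
Entropy is a state function; using a reversible isothermal path, ΔS_gas = nR ln(V₂/V₁) = 2.16 × 8.314 × ln(20.3/5.75) = 22.7 J/K.
The insulated surroundings exchange no heat, so ΔS_surr = 0 and ΔS_universe = ΔS_gas.

ΔS_universe = 22.7 J/K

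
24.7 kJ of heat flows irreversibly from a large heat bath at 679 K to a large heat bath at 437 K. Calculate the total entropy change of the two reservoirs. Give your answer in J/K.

ΔS_hot = −Q/T_H = −24700/679 = -36.38 J/K and ΔS_cold = +Q/T_C = 24700/437 = 56.52 J/K.
ΔS_total = -36.38 + 56.52 = 20.1 J/K, positive as the second law requires.

ΔS_total = 20.1 J/K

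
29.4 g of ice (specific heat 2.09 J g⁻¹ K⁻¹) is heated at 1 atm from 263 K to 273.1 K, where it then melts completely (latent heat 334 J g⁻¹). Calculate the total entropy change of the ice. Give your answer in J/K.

Warming step: ΔS₁ = m c ln(T_tr/T_i) = 29.4 × 2.09 × ln(273.1/263) = 2.316 J/K.
Phase change: ΔS₂ = +mL/T_tr = 29.4 × 334 / 273.1 = 35.96 J/K.
ΔS_total = (2.316) + (35.96) = 38.3 J/K.

ΔS = 38.3 J/K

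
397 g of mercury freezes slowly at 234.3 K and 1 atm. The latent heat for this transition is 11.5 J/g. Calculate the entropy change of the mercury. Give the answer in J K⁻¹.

ΔS = -19.5 J/K

Heat released by the substance: Q = −mL = −397 × 11.5 = −4565.5 J.
At constant T, ΔS = Q_rev/T = −4565.5 / 234.3 = -19.5 J/K.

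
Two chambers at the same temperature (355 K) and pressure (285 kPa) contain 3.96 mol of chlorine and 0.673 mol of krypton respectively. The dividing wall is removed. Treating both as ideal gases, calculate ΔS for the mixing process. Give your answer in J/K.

Mole fractions: x_A = 3.96/4.63 = 0.855, x_B = 0.145.
ΔS_mix = −R(n_A ln x_A + n_B ln x_B) = −8.314 × (3.96 ln 0.855 + 0.673 ln 0.145) = 16 J/K.

ΔS_mix = 16 J/K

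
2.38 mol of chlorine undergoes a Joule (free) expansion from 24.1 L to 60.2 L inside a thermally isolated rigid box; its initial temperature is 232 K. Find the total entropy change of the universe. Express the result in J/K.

ΔS_universe = 18.1 J/K

No heat is exchanged and no work is done, so the ideal-gas temperature stays constant.
Entropy is a state function; using a reversible isothermal path, ΔS_gas = nR ln(V₂/V₁) = 2.38 × 8.314 × ln(60.2/24.1) = 18.1 J/K.
The insulated surroundings exchange no heat, so ΔS_surr = 0 and ΔS_universe = ΔS_gas.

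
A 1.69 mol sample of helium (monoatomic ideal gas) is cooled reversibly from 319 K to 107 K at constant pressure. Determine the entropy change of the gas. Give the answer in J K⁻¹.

At constant pressure, ΔS = nC_p ln(T₂/T₁) with C_p = 5R/2 = 20.79 J mol⁻¹ K⁻¹.
ΔS = 1.69 × 20.79 × ln(107/319) = -38.4 J/K.

ΔS = -38.4 J/K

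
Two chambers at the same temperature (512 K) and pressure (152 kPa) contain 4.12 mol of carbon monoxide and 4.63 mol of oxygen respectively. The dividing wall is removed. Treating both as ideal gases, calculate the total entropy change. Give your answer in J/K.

Mole fractions: x_A = 4.12/8.75 = 0.471, x_B = 0.529.
ΔS_mix = −R(n_A ln x_A + n_B ln x_B) = −8.314 × (4.12 ln 0.471 + 4.63 ln 0.529) = 50.3 J/K.

ΔS_mix = 50.3 J/K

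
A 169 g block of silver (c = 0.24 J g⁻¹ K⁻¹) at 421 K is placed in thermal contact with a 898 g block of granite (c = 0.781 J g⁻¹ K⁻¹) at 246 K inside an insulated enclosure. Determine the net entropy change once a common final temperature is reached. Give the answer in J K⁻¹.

Energy balance: T_f = (m₁c₁T₁ + m₂c₂T₂)/(m₁c₁ + m₂c₂) = 255.57 K.
ΔS₁ = m₁c₁ ln(T_f/T₁) = 40.56 × ln(255.57/421) = -20.25 J/K.
ΔS₂ = m₂c₂ ln(T_f/T₂) = 701.338 × ln(255.57/246) = 26.76 J/K.
ΔS_total = -20.25 + 26.76 = 6.51 J/K.

ΔS_total = 6.51 J/K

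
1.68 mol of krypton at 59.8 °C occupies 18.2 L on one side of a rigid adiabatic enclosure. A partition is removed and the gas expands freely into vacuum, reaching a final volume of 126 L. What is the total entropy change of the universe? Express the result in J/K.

ΔS_universe = 27 J/K

For an ideal gas in free expansion Q = 0 and W = 0, so T is unchanged.
Entropy is a state function; using a reversible isothermal path, ΔS_gas = nR ln(V₂/V₁) = 1.68 × 8.314 × ln(126/18.2) = 27 J/K.
The insulated surroundings exchange no heat, so ΔS_surr = 0 and ΔS_universe = ΔS_gas.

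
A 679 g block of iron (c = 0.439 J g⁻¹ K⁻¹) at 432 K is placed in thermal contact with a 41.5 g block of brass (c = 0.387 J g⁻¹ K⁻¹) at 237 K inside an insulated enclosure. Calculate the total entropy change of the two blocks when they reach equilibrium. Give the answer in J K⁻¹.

ΔS_total = 2.31 J/K

Energy balance: T_f = (m₁c₁T₁ + m₂c₂T₂)/(m₁c₁ + m₂c₂) = 422.03 K.
ΔS₁ = m₁c₁ ln(T_f/T₁) = 298.081 × ln(422.03/432) = -6.96 J/K.
ΔS₂ = m₂c₂ ln(T_f/T₂) = 16.0605 × ln(422.03/237) = 9.267 J/K.
ΔS_total = -6.96 + 9.267 = 2.31 J/K.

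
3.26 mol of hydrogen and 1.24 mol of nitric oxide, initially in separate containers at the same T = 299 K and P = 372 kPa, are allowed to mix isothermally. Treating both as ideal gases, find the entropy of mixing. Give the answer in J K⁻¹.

Mole fractions: x_A = 3.26/4.5 = 0.724, x_B = 0.276.
ΔS_mix = −R(n_A ln x_A + n_B ln x_B) = −8.314 × (3.26 ln 0.724 + 1.24 ln 0.276) = 22 J/K.

ΔS_mix = 22 J/K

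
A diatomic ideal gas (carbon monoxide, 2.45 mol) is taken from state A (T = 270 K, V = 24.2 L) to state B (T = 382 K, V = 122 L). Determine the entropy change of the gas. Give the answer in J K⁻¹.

ΔS = 50.6 J/K

Entropy is a state function: ΔS = nC_V ln(T₂/T₁) + nR ln(V₂/V₁), with C_V = 5R/2 = 20.79 J mol⁻¹ K⁻¹ for a diatomic ideal gas.
ΔS = 2.45 × [20.79 × ln(382/270) + 8.314 × ln(122/24.2)] = 50.6 J/K.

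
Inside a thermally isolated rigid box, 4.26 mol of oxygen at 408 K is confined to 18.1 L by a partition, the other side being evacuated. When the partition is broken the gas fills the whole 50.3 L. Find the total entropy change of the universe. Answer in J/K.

ΔS_universe = 36.2 J/K

For an ideal gas in free expansion Q = 0 and W = 0, so T is unchanged.
Entropy is a state function; using a reversible isothermal path, ΔS_gas = nR ln(V₂/V₁) = 4.26 × 8.314 × ln(50.3/18.1) = 36.2 J/K.
The insulated surroundings exchange no heat, so ΔS_surr = 0 and ΔS_universe = ΔS_gas.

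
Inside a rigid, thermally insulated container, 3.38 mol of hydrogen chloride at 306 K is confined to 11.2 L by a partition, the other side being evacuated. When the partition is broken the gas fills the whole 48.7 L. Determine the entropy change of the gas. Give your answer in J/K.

ΔS_gas = 41.3 J/K

For an ideal gas in free expansion Q = 0 and W = 0, so T is unchanged.
Entropy is a state function; using a reversible isothermal path, ΔS_gas = nR ln(V₂/V₁) = 3.38 × 8.314 × ln(48.7/11.2) = 41.3 J/K.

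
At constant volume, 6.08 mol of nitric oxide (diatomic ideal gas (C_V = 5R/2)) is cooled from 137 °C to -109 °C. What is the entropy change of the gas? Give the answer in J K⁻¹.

ΔS = -116 J/K

In kelvin: T₁ = 410.15 K, T₂ = 164.15 K. At constant volume, ΔS = nC_V ln(T₂/T₁) with C_V = 5R/2 = 20.79 J mol⁻¹ K⁻¹.
ΔS = 6.08 × 20.79 × ln(164.15/410.15) = -116 J/K.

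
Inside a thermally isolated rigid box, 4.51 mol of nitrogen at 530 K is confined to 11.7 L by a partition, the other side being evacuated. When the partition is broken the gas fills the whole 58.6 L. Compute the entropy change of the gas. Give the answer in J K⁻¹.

ΔS_gas = 60.4 J/K

For an ideal gas in free expansion Q = 0 and W = 0, so T is unchanged.
Entropy is a state function; using a reversible isothermal path, ΔS_gas = nR ln(V₂/V₁) = 4.51 × 8.314 × ln(58.6/11.7) = 60.4 J/K.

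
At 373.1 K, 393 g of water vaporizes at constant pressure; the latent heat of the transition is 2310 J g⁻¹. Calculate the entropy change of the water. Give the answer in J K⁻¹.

ΔS = 2430 J/K

Heat absorbed by the substance: Q = mL = 393 × 2310 = 907830 J.
At constant T, ΔS = Q_rev/T = 907830 / 373.1 = 2430 J/K.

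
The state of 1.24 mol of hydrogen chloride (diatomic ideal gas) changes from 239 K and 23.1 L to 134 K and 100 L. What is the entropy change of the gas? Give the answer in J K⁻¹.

Entropy is a state function: ΔS = nC_V ln(T₂/T₁) + nR ln(V₂/V₁), with C_V = 5R/2 = 20.79 J mol⁻¹ K⁻¹ for a diatomic ideal gas.
ΔS = 1.24 × [20.79 × ln(134/239) + 8.314 × ln(100/23.1)] = 0.194 J/K.

ΔS = 0.194 J/K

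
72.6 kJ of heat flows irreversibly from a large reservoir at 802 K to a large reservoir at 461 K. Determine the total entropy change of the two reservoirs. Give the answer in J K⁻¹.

ΔS_hot = −Q/T_H = −72600/802 = -90.52 J/K and ΔS_cold = +Q/T_C = 72600/461 = 157.5 J/K.
ΔS_total = -90.52 + 157.5 = 67 J/K, positive as the second law requires.

ΔS_total = 67 J/K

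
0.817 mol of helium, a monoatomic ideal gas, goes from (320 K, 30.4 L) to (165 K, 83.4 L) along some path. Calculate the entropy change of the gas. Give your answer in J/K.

ΔS = 0.106 J/K

Entropy is a state function: ΔS = nC_V ln(T₂/T₁) + nR ln(V₂/V₁), with C_V = 3R/2 = 12.47 J mol⁻¹ K⁻¹ for a monoatomic ideal gas.
ΔS = 0.817 × [12.47 × ln(165/320) + 8.314 × ln(83.4/30.4)] = 0.106 J/K.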